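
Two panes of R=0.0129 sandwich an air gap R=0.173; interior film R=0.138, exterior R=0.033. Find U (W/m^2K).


Total thermal resistance (series):
  R_total = R_in + R_glass + R_air + R_glass + R_out
  R_total = 0.138 + 0.0129 + 0.173 + 0.0129 + 0.033 = 0.3698 m^2K/W
U-value = 1 / R_total = 1 / 0.3698 = 2.704 W/m^2K

2.704 W/m^2K


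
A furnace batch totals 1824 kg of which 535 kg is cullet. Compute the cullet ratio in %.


Cullet ratio = (cullet mass / total batch mass) * 100
  Ratio = 535 / 1824 * 100 = 29.33%

29.33%


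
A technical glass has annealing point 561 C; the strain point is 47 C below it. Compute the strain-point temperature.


Strain point = annealing point - difference:
  T_strain = 561 - 47 = 514 C

514 C


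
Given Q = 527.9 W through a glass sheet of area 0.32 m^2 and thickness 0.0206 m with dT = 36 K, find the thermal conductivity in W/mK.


Fourier's law rearranged: k = Q * t / (A * dT)
  Numerator = 527.9 * 0.0206 = 10.87474
  Denominator = 0.32 * 36 = 11.52
  k = 10.87474 / 11.52 = 0.944 W/mK

0.944 W/mK


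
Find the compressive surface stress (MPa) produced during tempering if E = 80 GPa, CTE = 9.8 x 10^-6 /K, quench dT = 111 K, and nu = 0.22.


Tempering stress: sigma = E * alpha * dT / (1 - nu)
  E (MPa) = 80 * 1000 = 80000
  Numerator = 80000 * (9.8 x 10^-6) * 111 = 87.024
  Denominator = 1 - 0.22 = 0.78
  sigma = 87.024 / 0.78 = 111.6 MPa

111.6 MPa


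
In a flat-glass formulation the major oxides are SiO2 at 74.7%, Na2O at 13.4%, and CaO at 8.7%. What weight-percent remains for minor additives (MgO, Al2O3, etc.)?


Sum the three major oxides:
  SiO2 + Na2O + CaO = 74.7 + 13.4 + 8.7 = 96.8%
Subtract from 100%:
  Others = 100 - 96.8 = 3.2%

3.2%


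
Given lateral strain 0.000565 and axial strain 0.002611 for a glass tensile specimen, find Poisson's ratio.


Poisson's ratio: nu = lateral strain / axial strain
  nu = 0.000565 / 0.002611 = 0.2164

0.2164


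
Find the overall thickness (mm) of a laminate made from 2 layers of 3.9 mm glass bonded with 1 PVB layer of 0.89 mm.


Total thickness = glass contribution + PVB contribution
  Glass: 2 * 3.9 = 7.8 mm
  PVB: 1 * 0.89 = 0.89 mm
  Total = 7.8 + 0.89 = 8.69 mm

8.69 mm


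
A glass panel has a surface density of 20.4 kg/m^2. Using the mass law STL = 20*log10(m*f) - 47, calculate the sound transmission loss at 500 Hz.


Mass law: STL = 20 * log10(m * f) - 47
  m * f = 20.4 * 500 = 10200
  log10(10200) = 4.0086
  STL = 20 * 4.0086 - 47 = 80.172 - 47 = 33.2 dB

33.2 dB


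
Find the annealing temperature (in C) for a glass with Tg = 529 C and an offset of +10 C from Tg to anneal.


The annealing temperature is Tg plus the offset:
  T_anneal = 529 + 10 = 539 C

539 C


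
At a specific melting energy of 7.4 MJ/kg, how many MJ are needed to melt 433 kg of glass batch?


Total energy = mass * specific energy
  E = 433 * 7.4 = 3204.2 MJ

3204.2 MJ


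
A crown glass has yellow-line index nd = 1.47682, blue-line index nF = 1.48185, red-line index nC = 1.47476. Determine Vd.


Abbe number formula: Vd = (nd - 1) / (nF - nC)
  nd - 1 = 1.47682 - 1 = 0.47682
  nF - nC = 1.48185 - 1.47476 = 0.00709
  Vd = 0.47682 / 0.00709 = 67.25

67.25


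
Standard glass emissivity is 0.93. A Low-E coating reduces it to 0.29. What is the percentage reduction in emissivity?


Percentage reduction = (1 - coated/uncoated) * 100
  Ratio = 0.29 / 0.93 = 0.3118
  Reduction = (1 - 0.3118) * 100 = 68.8%

68.8%


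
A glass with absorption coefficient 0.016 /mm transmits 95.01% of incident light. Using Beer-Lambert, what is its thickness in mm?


Rearrange T = exp(-alpha * thickness):
  thickness = -ln(T) / alpha
  T = 95.01/100 = 0.9501
  ln(T) = -0.05119
  -ln(T) = 0.05119
  thickness = 0.05119 / 0.016 = 3.2 mm

3.2 mm


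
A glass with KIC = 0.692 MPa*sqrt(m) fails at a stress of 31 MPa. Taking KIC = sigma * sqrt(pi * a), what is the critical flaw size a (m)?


Rearrange KIC = sigma * sqrt(pi * a):
  sqrt(pi * a) = KIC / sigma
  sqrt(pi * a) = 0.692 / 31 = 0.022323
  a = (KIC / sigma)^2 / pi
  a = 0.022323^2 / pi = 0.0001586 m

0.0001586 m


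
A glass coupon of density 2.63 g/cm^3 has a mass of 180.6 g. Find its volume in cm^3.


Rearrange rho = m / V:
  V = m / rho
  V = 180.6 / 2.63 = 68.669 cm^3

68.669 cm^3


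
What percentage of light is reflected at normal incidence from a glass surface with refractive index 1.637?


Fresnel reflectance at normal incidence:
  R = ((n - 1)/(n + 1))^2
  (n - 1)/(n + 1) = (1.637 - 1)/(1.637 + 1) = 0.241562
  R = 0.241562^2 = 0.0583522
  R(%) = 0.0583522 * 100 = 5.835%

5.835%


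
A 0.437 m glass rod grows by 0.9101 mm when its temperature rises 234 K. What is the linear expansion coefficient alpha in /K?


Rearrange dL = alpha * L0 * dT for alpha:
  alpha = dL / (L0 * dT)
  alpha = (0.9101 / 1000) / (0.437 * 234) = 0.0000089 /K = 8.9 x 10^-6 /K

8.9 x 10^-6 /K


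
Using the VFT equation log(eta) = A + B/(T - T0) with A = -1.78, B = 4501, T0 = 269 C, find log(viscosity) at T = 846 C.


VFT equation: log(eta) = A + B / (T - T0)
  T - T0 = 846 - 269 = 577
  B / (T - T0) = 4501 / 577 = 7.801
  log(eta) = -1.78 + 7.801 = 6.021

6.021


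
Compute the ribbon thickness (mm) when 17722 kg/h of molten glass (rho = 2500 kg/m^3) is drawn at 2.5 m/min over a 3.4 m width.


Ribbon cross-section from mass balance:
  Volume rate = throughput / density = 17722 / 2500 = 7.0888 m^3/h
  thickness = volume rate / (speed * 60 * width), i.e.
  thickness = throughput / (60 * speed * width * density) * 1000
  thickness = 17722 / (60 * 2.5 * 3.4 * 2500) * 1000 = 13.9 mm

13.9 mm


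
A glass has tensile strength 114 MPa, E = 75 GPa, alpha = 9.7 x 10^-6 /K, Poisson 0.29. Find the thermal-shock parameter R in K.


Thermal shock resistance: R = sigma * (1 - nu) / (E * alpha)
  Numerator = 114 * (1 - 0.29) = 80.94
  Denominator = 75 * 1000 * (9.7 x 10^-6) = 0.7275
  R = 80.94 / 0.7275 = 111.3 K

111.3 K


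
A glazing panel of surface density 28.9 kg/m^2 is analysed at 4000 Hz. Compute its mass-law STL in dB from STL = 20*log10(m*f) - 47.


Mass law: STL = 20 * log10(m * f) - 47
  m * f = 28.9 * 4000 = 115600
  log10(115600) = 5.06296
  STL = 20 * 5.06296 - 47 = 101.2592 - 47 = 54.3 dB

54.3 dB


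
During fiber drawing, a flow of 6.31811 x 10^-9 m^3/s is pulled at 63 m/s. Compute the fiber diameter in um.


Cross-sectional area from continuity:
  A = Q / v = 6.31811 x 10^-9 / 63 = 1.002875 x 10^-10 m^2
Diameter from circular cross-section:
  d = sqrt(4A / pi) * 10^6 (m -> um)
  d = sqrt(4 * 1.002875 x 10^-10 / pi) * 10^6 = 11.3 um

11.3 um


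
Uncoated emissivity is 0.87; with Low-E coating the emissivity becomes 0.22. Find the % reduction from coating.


Percentage reduction = (1 - coated/uncoated) * 100
  Ratio = 0.22 / 0.87 = 0.2529
  Reduction = (1 - 0.2529) * 100 = 74.7%

74.7%


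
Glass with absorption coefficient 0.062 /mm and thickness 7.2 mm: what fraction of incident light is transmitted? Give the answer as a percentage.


Beer-Lambert law: T = exp(-alpha * thickness)
  exponent = -0.062 * 7.2 = -0.4464
  T = exp(-0.4464) = 0.6399
  Percentage = 0.6399 * 100 = 63.99%

63.99%


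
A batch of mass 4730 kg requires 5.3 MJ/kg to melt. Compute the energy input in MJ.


Total energy = mass * specific energy
  E = 4730 * 5.3 = 25069 MJ

25069 MJ


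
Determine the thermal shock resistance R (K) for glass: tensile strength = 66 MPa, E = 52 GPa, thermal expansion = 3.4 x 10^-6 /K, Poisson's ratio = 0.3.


Thermal shock resistance: R = sigma * (1 - nu) / (E * alpha)
  Numerator = 66 * (1 - 0.3) = 46.2
  Denominator = 52 * 1000 * (3.4 x 10^-6) = 0.1768
  R = 46.2 / 0.1768 = 261.3 K

261.3 K


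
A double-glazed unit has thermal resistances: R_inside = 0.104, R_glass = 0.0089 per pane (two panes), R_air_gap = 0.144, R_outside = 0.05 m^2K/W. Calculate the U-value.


Total thermal resistance (series):
  R_total = R_in + R_glass + R_air + R_glass + R_out
  R_total = 0.104 + 0.0089 + 0.144 + 0.0089 + 0.05 = 0.3158 m^2K/W
U-value = 1 / R_total = 1 / 0.3158 = 3.167 W/m^2K

3.167 W/m^2K


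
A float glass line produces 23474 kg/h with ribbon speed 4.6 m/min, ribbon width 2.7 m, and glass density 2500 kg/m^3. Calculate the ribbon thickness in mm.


Ribbon cross-section from mass balance:
  Volume rate = throughput / density = 23474 / 2500 = 9.3896 m^3/h
  thickness = volume rate / (speed * 60 * width), i.e.
  thickness = throughput / (60 * speed * width * density) * 1000
  thickness = 23474 / (60 * 4.6 * 2.7 * 2500) * 1000 = 12.6 mm

12.6 mm


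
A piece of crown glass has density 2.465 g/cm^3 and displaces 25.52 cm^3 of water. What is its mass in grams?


Rearrange rho = m / V:
  m = rho * V
  m = 2.465 * 25.52 = 62.907 g

62.907 g


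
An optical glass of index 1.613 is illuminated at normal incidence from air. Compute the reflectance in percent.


Fresnel reflectance at normal incidence:
  R = ((n - 1)/(n + 1))^2
  (n - 1)/(n + 1) = (1.613 - 1)/(1.613 + 1) = 0.234596
  R = 0.234596^2 = 0.0550353
  R(%) = 0.0550353 * 100 = 5.504%

5.504%


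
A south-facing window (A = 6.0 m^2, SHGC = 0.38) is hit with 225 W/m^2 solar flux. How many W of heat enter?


Solar heat gain: Q = Area * SHGC * Irradiance
  Q = 6.0 * 0.38 * 225 = 513 W

513 W


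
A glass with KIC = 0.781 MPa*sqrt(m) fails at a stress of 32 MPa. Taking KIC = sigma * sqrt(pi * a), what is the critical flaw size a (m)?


Rearrange KIC = sigma * sqrt(pi * a):
  sqrt(pi * a) = KIC / sigma
  sqrt(pi * a) = 0.781 / 32 = 0.024406
  a = (KIC / sigma)^2 / pi
  a = 0.024406^2 / pi = 0.0001896 m

0.0001896 m


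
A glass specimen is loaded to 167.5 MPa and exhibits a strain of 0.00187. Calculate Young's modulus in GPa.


Young's modulus: E = stress / strain
  E = 167.5 MPa / 0.00187 = 89572.19 MPa
Convert to GPa: 89572.19 / 1000 = 89.57 GPa

89.57 GPa


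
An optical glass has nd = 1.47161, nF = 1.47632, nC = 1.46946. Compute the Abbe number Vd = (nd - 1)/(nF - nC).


Abbe number formula: Vd = (nd - 1) / (nF - nC)
  nd - 1 = 1.47161 - 1 = 0.47161
  nF - nC = 1.47632 - 1.46946 = 0.00686
  Vd = 0.47161 / 0.00686 = 68.75

68.75


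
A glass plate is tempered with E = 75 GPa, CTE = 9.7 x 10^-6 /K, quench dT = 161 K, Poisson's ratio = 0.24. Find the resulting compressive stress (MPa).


Tempering stress: sigma = E * alpha * dT / (1 - nu)
  E (MPa) = 75 * 1000 = 75000
  Numerator = 75000 * (9.7 x 10^-6) * 161 = 117.1275
  Denominator = 1 - 0.24 = 0.76
  sigma = 117.1275 / 0.76 = 154.1 MPa

154.1 MPa


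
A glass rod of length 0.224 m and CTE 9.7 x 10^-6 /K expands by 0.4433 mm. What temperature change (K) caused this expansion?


Rearrange dL = alpha * L0 * dT for dT:
  dT = dL / (alpha * L0)
  dL (m) = 0.4433 / 1000 = 0.0004433
  dT = 0.0004433 / ((9.7 x 10^-6) * 0.224) = 204.0 K

204.0 K


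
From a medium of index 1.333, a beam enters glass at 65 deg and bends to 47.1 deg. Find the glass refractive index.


Apply Snell's law: n1 * sin(theta1) = n2 * sin(theta2)
  n2 = n1 * sin(theta1) / sin(theta2)
  sin(65) = 0.906308
  sin(47.1) = 0.732543
  n2 = 1.333 * 0.906308 / 0.732543 = 1.6492

1.6492


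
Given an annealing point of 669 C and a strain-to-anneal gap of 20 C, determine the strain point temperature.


Strain point = annealing point - difference:
  T_strain = 669 - 20 = 649 C

649 C


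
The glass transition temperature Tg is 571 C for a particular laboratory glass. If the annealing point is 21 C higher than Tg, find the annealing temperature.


The annealing temperature is Tg plus the offset:
  T_anneal = 571 + 21 = 592 C

592 C


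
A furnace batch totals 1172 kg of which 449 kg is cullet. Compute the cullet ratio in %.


Cullet ratio = (cullet mass / total batch mass) * 100
  Ratio = 449 / 1172 * 100 = 38.31%

38.31%


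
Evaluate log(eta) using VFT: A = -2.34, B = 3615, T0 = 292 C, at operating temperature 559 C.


VFT equation: log(eta) = A + B / (T - T0)
  T - T0 = 559 - 292 = 267
  B / (T - T0) = 3615 / 267 = 13.539
  log(eta) = -2.34 + 13.539 = 11.199

11.199


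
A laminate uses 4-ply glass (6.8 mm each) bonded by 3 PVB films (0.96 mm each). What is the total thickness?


Total thickness = glass contribution + PVB contribution
  Glass: 4 * 6.8 = 27.2 mm
  PVB: 3 * 0.96 = 2.88 mm
  Total = 27.2 + 2.88 = 30.08 mm

30.08 mm


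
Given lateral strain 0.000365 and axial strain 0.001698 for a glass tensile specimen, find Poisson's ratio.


Poisson's ratio: nu = lateral strain / axial strain
  nu = 0.000365 / 0.001698 = 0.215

0.215


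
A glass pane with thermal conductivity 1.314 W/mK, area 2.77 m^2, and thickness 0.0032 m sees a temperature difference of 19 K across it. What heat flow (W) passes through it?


Fourier's law: Q = k * A * dT / t
  Q = 1.314 * 2.77 * 19 / 0.0032
  Q = 69.15582 / 0.0032 = 21611.2 W

21611.2 W


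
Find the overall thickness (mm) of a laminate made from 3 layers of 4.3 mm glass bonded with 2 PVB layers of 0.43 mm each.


Total thickness = glass contribution + PVB contribution
  Glass: 3 * 4.3 = 12.9 mm
  PVB: 2 * 0.43 = 0.86 mm
  Total = 12.9 + 0.86 = 13.76 mm

13.76 mm


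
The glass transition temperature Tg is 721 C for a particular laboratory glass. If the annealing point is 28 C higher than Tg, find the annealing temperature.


The annealing temperature is Tg plus the offset:
  T_anneal = 721 + 28 = 749 C

749 C


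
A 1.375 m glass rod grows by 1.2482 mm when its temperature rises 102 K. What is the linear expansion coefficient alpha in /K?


Rearrange dL = alpha * L0 * dT for alpha:
  alpha = dL / (L0 * dT)
  alpha = (1.2482 / 1000) / (1.375 * 102) = 0.0000089 /K = 8.9 x 10^-6 /K

8.9 x 10^-6 /K


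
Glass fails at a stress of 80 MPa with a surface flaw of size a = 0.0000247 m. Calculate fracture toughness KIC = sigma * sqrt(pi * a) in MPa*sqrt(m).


Fracture toughness: KIC = sigma * sqrt(pi * a)
  pi * a = pi * 0.0000247 = 0.000077597
  sqrt(pi * a) = 0.008809
  KIC = 80 * 0.008809 = 0.705 MPa*sqrt(m)

0.705 MPa*sqrt(m)


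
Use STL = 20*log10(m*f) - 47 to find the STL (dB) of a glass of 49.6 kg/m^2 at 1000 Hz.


Mass law: STL = 20 * log10(m * f) - 47
  m * f = 49.6 * 1000 = 49600
  log10(49600) = 4.69548
  STL = 20 * 4.69548 - 47 = 93.9096 - 47 = 46.9 dB

46.9 dB


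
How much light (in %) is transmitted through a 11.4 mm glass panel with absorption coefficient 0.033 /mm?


Beer-Lambert law: T = exp(-alpha * thickness)
  exponent = -0.033 * 11.4 = -0.3762
  T = exp(-0.3762) = 0.6865
  Percentage = 0.6865 * 100 = 68.65%

68.65%


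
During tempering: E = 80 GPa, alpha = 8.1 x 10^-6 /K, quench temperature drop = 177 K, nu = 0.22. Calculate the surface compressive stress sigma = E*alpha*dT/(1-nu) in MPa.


Tempering stress: sigma = E * alpha * dT / (1 - nu)
  E (MPa) = 80 * 1000 = 80000
  Numerator = 80000 * (8.1 x 10^-6) * 177 = 114.696
  Denominator = 1 - 0.22 = 0.78
  sigma = 114.696 / 0.78 = 147.0 MPa

147.0 MPa


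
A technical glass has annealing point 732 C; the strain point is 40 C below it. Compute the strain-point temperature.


Strain point = annealing point - difference:
  T_strain = 732 - 40 = 692 C

692 C


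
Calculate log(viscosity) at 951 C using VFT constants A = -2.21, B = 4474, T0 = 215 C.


VFT equation: log(eta) = A + B / (T - T0)
  T - T0 = 951 - 215 = 736
  B / (T - T0) = 4474 / 736 = 6.079
  log(eta) = -2.21 + 6.079 = 3.869

3.869


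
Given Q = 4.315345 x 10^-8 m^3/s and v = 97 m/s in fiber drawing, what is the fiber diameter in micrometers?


Cross-sectional area from continuity:
  A = Q / v = 4.315345 x 10^-8 / 97 = 4.448809 x 10^-10 m^2
Diameter from circular cross-section:
  d = sqrt(4A / pi) * 10^6 (m -> um)
  d = sqrt(4 * 4.448809 x 10^-10 / pi) * 10^6 = 23.8 um

23.8 um


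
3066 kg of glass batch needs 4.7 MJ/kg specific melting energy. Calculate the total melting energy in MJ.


Total energy = mass * specific energy
  E = 3066 * 4.7 = 14410.2 MJ

14410.2 MJ


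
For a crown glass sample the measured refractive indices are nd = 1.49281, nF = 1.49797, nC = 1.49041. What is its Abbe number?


Abbe number formula: Vd = (nd - 1) / (nF - nC)
  nd - 1 = 1.49281 - 1 = 0.49281
  nF - nC = 1.49797 - 1.49041 = 0.00756
  Vd = 0.49281 / 0.00756 = 65.19

65.19


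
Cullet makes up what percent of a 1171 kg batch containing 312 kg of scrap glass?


Cullet ratio = (cullet mass / total batch mass) * 100
  Ratio = 312 / 1171 * 100 = 26.64%

26.64%


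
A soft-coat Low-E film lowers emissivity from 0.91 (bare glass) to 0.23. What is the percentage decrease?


Percentage reduction = (1 - coated/uncoated) * 100
  Ratio = 0.23 / 0.91 = 0.2527
  Reduction = (1 - 0.2527) * 100 = 74.7%

74.7%


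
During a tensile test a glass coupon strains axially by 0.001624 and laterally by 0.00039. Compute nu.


Poisson's ratio: nu = lateral strain / axial strain
  nu = 0.00039 / 0.001624 = 0.2401

0.2401


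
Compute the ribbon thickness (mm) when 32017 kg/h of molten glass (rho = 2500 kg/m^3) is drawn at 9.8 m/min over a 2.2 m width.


Ribbon cross-section from mass balance:
  Volume rate = throughput / density = 32017 / 2500 = 12.8068 m^3/h
  thickness = volume rate / (speed * 60 * width), i.e.
  thickness = throughput / (60 * speed * width * density) * 1000
  thickness = 32017 / (60 * 9.8 * 2.2 * 2500) * 1000 = 9.9 mm

9.9 mm


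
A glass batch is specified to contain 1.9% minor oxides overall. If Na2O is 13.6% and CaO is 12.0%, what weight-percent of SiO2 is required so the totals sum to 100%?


Known pieces sum to 100%:
  SiO2 = 100 - (others + Na2O + CaO)
  SiO2 = 100 - (1.9 + 13.6 + 12.0) = 72.5%

72.5%


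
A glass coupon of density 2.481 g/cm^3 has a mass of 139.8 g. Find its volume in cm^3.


Rearrange rho = m / V:
  V = m / rho
  V = 139.8 / 2.481 = 56.348 cm^3

56.348 cm^3


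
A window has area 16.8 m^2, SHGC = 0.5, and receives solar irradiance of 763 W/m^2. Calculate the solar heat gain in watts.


Solar heat gain: Q = Area * SHGC * Irradiance
  Q = 16.8 * 0.5 * 763 = 6409.2 W

6409.2 W


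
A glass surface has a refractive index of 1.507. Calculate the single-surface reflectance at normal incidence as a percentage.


Fresnel reflectance at normal incidence:
  R = ((n - 1)/(n + 1))^2
  (n - 1)/(n + 1) = (1.507 - 1)/(1.507 + 1) = 0.202234
  R = 0.202234^2 = 0.0408986
  R(%) = 0.0408986 * 100 = 4.09%

4.09%


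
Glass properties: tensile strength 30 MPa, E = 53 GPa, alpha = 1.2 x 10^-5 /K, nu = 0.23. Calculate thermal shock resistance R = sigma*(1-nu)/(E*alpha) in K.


Thermal shock resistance: R = sigma * (1 - nu) / (E * alpha)
  Numerator = 30 * (1 - 0.23) = 23.1
  Denominator = 53 * 1000 * (1.2 x 10^-5) = 0.636
  R = 23.1 / 0.636 = 36.3 K

36.3 K


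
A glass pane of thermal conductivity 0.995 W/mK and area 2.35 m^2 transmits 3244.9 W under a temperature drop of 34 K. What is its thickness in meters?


Fourier's law: t = k * A * dT / Q
  t = 0.995 * 2.35 * 34 / 3244.9
  t = 79.5005 / 3244.9 = 0.0245 m

0.0245 m


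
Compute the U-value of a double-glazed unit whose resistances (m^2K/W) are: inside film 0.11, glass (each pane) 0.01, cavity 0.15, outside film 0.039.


Total thermal resistance (series):
  R_total = R_in + R_glass + R_air + R_glass + R_out
  R_total = 0.11 + 0.01 + 0.15 + 0.01 + 0.039 = 0.319 m^2K/W
U-value = 1 / R_total = 1 / 0.319 = 3.135 W/m^2K

3.135 W/m^2K


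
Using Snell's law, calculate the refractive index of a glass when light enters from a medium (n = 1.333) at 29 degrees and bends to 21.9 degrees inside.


Apply Snell's law: n1 * sin(theta1) = n2 * sin(theta2)
  n2 = n1 * sin(theta1) / sin(theta2)
  sin(29) = 0.48481
  sin(21.9) = 0.372988
  n2 = 1.333 * 0.48481 / 0.372988 = 1.7326

1.7326


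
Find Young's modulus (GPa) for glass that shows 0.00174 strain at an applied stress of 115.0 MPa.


Young's modulus: E = stress / strain
  E = 115.0 MPa / 0.00174 = 66091.95 MPa
Convert to GPa: 66091.95 / 1000 = 66.09 GPa

66.09 GPa


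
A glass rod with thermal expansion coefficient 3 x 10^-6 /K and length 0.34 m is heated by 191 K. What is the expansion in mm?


Thermal expansion formula: dL = alpha * L0 * dT
  dL = (3 x 10^-6) * 0.34 * 191 = 0.00019482 m
Convert to mm: 0.00019482 * 1000 = 0.1948 mm

0.1948 mm


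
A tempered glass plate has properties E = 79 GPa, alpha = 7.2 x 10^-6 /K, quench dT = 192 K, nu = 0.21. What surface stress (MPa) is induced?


Tempering stress: sigma = E * alpha * dT / (1 - nu)
  E (MPa) = 79 * 1000 = 79000
  Numerator = 79000 * (7.2 x 10^-6) * 192 = 109.2096
  Denominator = 1 - 0.21 = 0.79
  sigma = 109.2096 / 0.79 = 138.2 MPa

138.2 MPa


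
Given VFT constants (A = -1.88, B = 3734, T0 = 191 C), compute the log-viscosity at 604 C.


VFT equation: log(eta) = A + B / (T - T0)
  T - T0 = 604 - 191 = 413
  B / (T - T0) = 3734 / 413 = 9.041
  log(eta) = -1.88 + 9.041 = 7.161

7.161


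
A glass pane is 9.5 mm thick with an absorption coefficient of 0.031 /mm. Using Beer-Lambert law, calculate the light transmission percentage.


Beer-Lambert law: T = exp(-alpha * thickness)
  exponent = -0.031 * 9.5 = -0.2945
  T = exp(-0.2945) = 0.7449
  Percentage = 0.7449 * 100 = 74.49%

74.49%


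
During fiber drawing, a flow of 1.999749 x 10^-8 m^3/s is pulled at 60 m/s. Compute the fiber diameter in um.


Cross-sectional area from continuity:
  A = Q / v = 1.999749 x 10^-8 / 60 = 3.332915 x 10^-10 m^2
Diameter from circular cross-section:
  d = sqrt(4A / pi) * 10^6 (m -> um)
  d = sqrt(4 * 3.332915 x 10^-10 / pi) * 10^6 = 20.6 um

20.6 um


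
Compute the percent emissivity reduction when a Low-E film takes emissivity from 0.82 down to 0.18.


Percentage reduction = (1 - coated/uncoated) * 100
  Ratio = 0.18 / 0.82 = 0.2195
  Reduction = (1 - 0.2195) * 100 = 78.0%

78.0%


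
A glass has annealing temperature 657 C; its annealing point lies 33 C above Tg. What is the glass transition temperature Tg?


Rearrange T_anneal = Tg + offset for Tg:
  Tg = T_anneal - offset = 657 - 33 = 624 C

624 C


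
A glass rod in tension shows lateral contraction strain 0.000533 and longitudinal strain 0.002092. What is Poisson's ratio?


Poisson's ratio: nu = lateral strain / axial strain
  nu = 0.000533 / 0.002092 = 0.2548

0.2548


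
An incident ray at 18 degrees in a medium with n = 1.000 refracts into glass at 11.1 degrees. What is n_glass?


Apply Snell's law: n1 * sin(theta1) = n2 * sin(theta2)
  n2 = n1 * sin(theta1) / sin(theta2)
  sin(18) = 0.309017
  sin(11.1) = 0.192522
  n2 = 1.000 * 0.309017 / 0.192522 = 1.6051

1.6051


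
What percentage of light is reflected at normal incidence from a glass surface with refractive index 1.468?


Fresnel reflectance at normal incidence:
  R = ((n - 1)/(n + 1))^2
  (n - 1)/(n + 1) = (1.468 - 1)/(1.468 + 1) = 0.189627
  R = 0.189627^2 = 0.0359584
  R(%) = 0.0359584 * 100 = 3.596%

3.596%


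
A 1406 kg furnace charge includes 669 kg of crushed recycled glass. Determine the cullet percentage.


Cullet ratio = (cullet mass / total batch mass) * 100
  Ratio = 669 / 1406 * 100 = 47.58%

47.58%


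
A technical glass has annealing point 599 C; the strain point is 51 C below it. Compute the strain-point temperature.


Strain point = annealing point - difference:
  T_strain = 599 - 51 = 548 C

548 C


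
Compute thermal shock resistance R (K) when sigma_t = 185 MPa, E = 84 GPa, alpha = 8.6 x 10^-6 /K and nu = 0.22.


Thermal shock resistance: R = sigma * (1 - nu) / (E * alpha)
  Numerator = 185 * (1 - 0.22) = 144.3
  Denominator = 84 * 1000 * (8.6 x 10^-6) = 0.7224
  R = 144.3 / 0.7224 = 199.8 K

199.8 K


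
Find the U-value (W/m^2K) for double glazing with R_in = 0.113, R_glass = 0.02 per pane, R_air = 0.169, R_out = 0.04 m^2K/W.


Total thermal resistance (series):
  R_total = R_in + R_glass + R_air + R_glass + R_out
  R_total = 0.113 + 0.02 + 0.169 + 0.02 + 0.04 = 0.362 m^2K/W
U-value = 1 / R_total = 1 / 0.362 = 2.762 W/m^2K

2.762 W/m^2K


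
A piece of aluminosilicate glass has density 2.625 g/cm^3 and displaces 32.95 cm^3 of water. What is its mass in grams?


Rearrange rho = m / V:
  m = rho * V
  m = 2.625 * 32.95 = 86.494 g

86.494 g


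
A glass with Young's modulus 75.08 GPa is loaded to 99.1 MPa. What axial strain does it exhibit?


Rearrange E = sigma / epsilon:
  epsilon = sigma / E
  E (MPa) = 75.08 * 1000 = 75080
  epsilon = 99.1 / 75080 = 0.00132

0.00132


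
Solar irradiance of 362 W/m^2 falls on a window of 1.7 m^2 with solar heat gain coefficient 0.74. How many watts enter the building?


Solar heat gain: Q = Area * SHGC * Irradiance
  Q = 1.7 * 0.74 * 362 = 455.4 W

455.4 W


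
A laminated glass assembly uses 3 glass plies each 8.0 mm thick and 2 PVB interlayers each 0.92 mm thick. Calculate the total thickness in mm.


Total thickness = glass contribution + PVB contribution
  Glass: 3 * 8.0 = 24.0 mm
  PVB: 2 * 0.92 = 1.84 mm
  Total = 24.0 + 1.84 = 25.84 mm

25.84 mm


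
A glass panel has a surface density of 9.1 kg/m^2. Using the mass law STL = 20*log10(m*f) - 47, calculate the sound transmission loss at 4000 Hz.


Mass law: STL = 20 * log10(m * f) - 47
  m * f = 9.1 * 4000 = 36400
  log10(36400) = 4.5611
  STL = 20 * 4.5611 - 47 = 91.222 - 47 = 44.2 dB

44.2 dB


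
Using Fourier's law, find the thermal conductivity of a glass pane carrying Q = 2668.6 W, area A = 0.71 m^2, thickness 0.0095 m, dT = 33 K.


Fourier's law rearranged: k = Q * t / (A * dT)
  Numerator = 2668.6 * 0.0095 = 25.3517
  Denominator = 0.71 * 33 = 23.43
  k = 25.3517 / 23.43 = 1.082 W/mK

1.082 W/mK


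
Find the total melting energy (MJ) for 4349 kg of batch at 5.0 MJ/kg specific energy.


Total energy = mass * specific energy
  E = 4349 * 5.0 = 21745 MJ

21745 MJ


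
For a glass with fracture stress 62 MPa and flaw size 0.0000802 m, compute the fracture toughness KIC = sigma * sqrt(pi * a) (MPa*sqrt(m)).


Fracture toughness: KIC = sigma * sqrt(pi * a)
  pi * a = pi * 0.0000802 = 0.000251956
  sqrt(pi * a) = 0.015873
  KIC = 62 * 0.015873 = 0.984 MPa*sqrt(m)

0.984 MPa*sqrt(m)


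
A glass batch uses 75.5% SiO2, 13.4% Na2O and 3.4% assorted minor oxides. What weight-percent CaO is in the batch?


Pieces sum to 100%:
  CaO = 100 - (SiO2 + Na2O + others)
  CaO = 100 - (75.5 + 13.4 + 3.4) = 7.7%

7.7%


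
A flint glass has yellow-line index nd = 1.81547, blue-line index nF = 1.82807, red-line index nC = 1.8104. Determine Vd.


Abbe number formula: Vd = (nd - 1) / (nF - nC)
  nd - 1 = 1.81547 - 1 = 0.81547
  nF - nC = 1.82807 - 1.8104 = 0.01767
  Vd = 0.81547 / 0.01767 = 46.15

46.15


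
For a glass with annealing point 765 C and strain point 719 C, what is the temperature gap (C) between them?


Gap = T_anneal - T_strain:
  gap = 765 - 719 = 46 C

46 C


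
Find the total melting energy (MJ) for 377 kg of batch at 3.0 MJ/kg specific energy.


Total energy = mass * specific energy
  E = 377 * 3.0 = 1131 MJ

1131 MJ


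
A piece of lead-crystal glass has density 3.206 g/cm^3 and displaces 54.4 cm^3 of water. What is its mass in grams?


Rearrange rho = m / V:
  m = rho * V
  m = 3.206 * 54.4 = 174.406 g

174.406 g


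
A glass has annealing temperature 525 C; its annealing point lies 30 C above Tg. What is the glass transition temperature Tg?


Rearrange T_anneal = Tg + offset for Tg:
  Tg = T_anneal - offset = 525 - 30 = 495 C

495 C


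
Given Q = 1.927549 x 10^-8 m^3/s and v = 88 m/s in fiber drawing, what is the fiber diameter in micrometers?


Cross-sectional area from continuity:
  A = Q / v = 1.927549 x 10^-8 / 88 = 2.190397 x 10^-10 m^2
Diameter from circular cross-section:
  d = sqrt(4A / pi) * 10^6 (m -> um)
  d = sqrt(4 * 2.190397 x 10^-10 / pi) * 10^6 = 16.7 um

16.7 um


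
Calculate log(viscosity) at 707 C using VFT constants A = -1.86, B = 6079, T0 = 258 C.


VFT equation: log(eta) = A + B / (T - T0)
  T - T0 = 707 - 258 = 449
  B / (T - T0) = 6079 / 449 = 13.539
  log(eta) = -1.86 + 13.539 = 11.679

11.679


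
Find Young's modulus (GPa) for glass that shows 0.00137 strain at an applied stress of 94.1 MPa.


Young's modulus: E = stress / strain
  E = 94.1 MPa / 0.00137 = 68686.13 MPa
Convert to GPa: 68686.13 / 1000 = 68.69 GPa

68.69 GPa


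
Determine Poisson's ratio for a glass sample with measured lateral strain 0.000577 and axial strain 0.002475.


Poisson's ratio: nu = lateral strain / axial strain
  nu = 0.000577 / 0.002475 = 0.2331

0.2331


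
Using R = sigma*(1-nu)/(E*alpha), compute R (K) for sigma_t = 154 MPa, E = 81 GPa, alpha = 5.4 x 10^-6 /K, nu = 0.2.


Thermal shock resistance: R = sigma * (1 - nu) / (E * alpha)
  Numerator = 154 * (1 - 0.2) = 123.2
  Denominator = 81 * 1000 * (5.4 x 10^-6) = 0.4374
  R = 123.2 / 0.4374 = 281.7 K

281.7 K


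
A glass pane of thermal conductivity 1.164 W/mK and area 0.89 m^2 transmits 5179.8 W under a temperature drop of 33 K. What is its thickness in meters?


Fourier's law: t = k * A * dT / Q
  t = 1.164 * 0.89 * 33 / 5179.8
  t = 34.18668 / 5179.8 = 0.0066 m

0.0066 m


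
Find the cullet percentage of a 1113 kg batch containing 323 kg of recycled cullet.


Cullet ratio = (cullet mass / total batch mass) * 100
  Ratio = 323 / 1113 * 100 = 29.02%

29.02%


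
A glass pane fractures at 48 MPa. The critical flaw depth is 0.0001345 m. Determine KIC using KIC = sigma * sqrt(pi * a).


Fracture toughness: KIC = sigma * sqrt(pi * a)
  pi * a = pi * 0.0001345 = 0.000422544
  sqrt(pi * a) = 0.020556
  KIC = 48 * 0.020556 = 0.987 MPa*sqrt(m)

0.987 MPa*sqrt(m)


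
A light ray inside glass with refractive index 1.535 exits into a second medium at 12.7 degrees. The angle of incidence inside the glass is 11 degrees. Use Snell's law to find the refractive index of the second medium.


Apply Snell's law: n1 * sin(theta1) = n2 * sin(theta2)
  n2 = n1 * sin(theta1) / sin(theta2)
  sin(11) = 0.190809
  sin(12.7) = 0.219846
  n2 = 1.535 * 0.190809 / 0.219846 = 1.3323

1.3323


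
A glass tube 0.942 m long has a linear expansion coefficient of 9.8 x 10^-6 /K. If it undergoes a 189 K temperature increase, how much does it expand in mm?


Thermal expansion formula: dL = alpha * L0 * dT
  dL = (9.8 x 10^-6) * 0.942 * 189 = 0.00174477 m
Convert to mm: 0.00174477 * 1000 = 1.7448 mm

1.7448 mm


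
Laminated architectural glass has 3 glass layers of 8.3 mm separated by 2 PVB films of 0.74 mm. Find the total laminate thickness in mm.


Total thickness = glass contribution + PVB contribution
  Glass: 3 * 8.3 = 24.9 mm
  PVB: 2 * 0.74 = 1.48 mm
  Total = 24.9 + 1.48 = 26.38 mm

26.38 mm


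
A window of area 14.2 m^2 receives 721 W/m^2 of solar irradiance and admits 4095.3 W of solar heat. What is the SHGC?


Rearrange Q = Area * SHGC * Irradiance:
  SHGC = Q / (Area * Irradiance)
  SHGC = 4095.3 / (14.2 * 721) = 0.4

0.4


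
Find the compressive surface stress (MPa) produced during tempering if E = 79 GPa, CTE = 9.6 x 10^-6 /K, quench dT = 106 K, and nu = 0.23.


Tempering stress: sigma = E * alpha * dT / (1 - nu)
  E (MPa) = 79 * 1000 = 79000
  Numerator = 79000 * (9.6 x 10^-6) * 106 = 80.3904
  Denominator = 1 - 0.23 = 0.77
  sigma = 80.3904 / 0.77 = 104.4 MPa

104.4 MPa


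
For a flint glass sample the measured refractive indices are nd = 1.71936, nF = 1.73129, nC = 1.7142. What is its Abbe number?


Abbe number formula: Vd = (nd - 1) / (nF - nC)
  nd - 1 = 1.71936 - 1 = 0.71936
  nF - nC = 1.73129 - 1.7142 = 0.01709
  Vd = 0.71936 / 0.01709 = 42.09

42.09


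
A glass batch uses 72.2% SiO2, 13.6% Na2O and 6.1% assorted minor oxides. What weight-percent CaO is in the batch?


Pieces sum to 100%:
  CaO = 100 - (SiO2 + Na2O + others)
  CaO = 100 - (72.2 + 13.6 + 6.1) = 8.1%

8.1%


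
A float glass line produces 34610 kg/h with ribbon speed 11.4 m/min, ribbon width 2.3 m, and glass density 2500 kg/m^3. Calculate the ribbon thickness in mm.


Ribbon cross-section from mass balance:
  Volume rate = throughput / density = 34610 / 2500 = 13.844 m^3/h
  thickness = volume rate / (speed * 60 * width), i.e.
  thickness = throughput / (60 * speed * width * density) * 1000
  thickness = 34610 / (60 * 11.4 * 2.3 * 2500) * 1000 = 8.8 mm

8.8 mm


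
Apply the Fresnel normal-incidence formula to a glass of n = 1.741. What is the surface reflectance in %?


Fresnel reflectance at normal incidence:
  R = ((n - 1)/(n + 1))^2
  (n - 1)/(n + 1) = (1.741 - 1)/(1.741 + 1) = 0.270339
  R = 0.270339^2 = 0.0730832
  R(%) = 0.0730832 * 100 = 7.308%

7.308%


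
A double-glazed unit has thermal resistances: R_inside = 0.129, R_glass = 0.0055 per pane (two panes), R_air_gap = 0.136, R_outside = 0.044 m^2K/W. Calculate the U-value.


Total thermal resistance (series):
  R_total = R_in + R_glass + R_air + R_glass + R_out
  R_total = 0.129 + 0.0055 + 0.136 + 0.0055 + 0.044 = 0.32 m^2K/W
U-value = 1 / R_total = 1 / 0.32 = 3.125 W/m^2K

3.125 W/m^2K


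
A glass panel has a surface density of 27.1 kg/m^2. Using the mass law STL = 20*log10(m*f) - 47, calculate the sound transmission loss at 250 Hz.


Mass law: STL = 20 * log10(m * f) - 47
  m * f = 27.1 * 250 = 6775
  log10(6775) = 3.83091
  STL = 20 * 3.83091 - 47 = 76.6182 - 47 = 29.6 dB

29.6 dB


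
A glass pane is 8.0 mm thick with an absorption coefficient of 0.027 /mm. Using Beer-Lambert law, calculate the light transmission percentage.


Beer-Lambert law: T = exp(-alpha * thickness)
  exponent = -0.027 * 8.0 = -0.216
  T = exp(-0.216) = 0.8057
  Percentage = 0.8057 * 100 = 80.57%

80.57%


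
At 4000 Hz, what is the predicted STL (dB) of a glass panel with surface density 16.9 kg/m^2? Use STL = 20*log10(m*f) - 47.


Mass law: STL = 20 * log10(m * f) - 47
  m * f = 16.9 * 4000 = 67600
  log10(67600) = 4.82995
  STL = 20 * 4.82995 - 47 = 96.599 - 47 = 49.6 dB

49.6 dB


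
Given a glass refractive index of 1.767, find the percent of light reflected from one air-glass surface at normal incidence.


Fresnel reflectance at normal incidence:
  R = ((n - 1)/(n + 1))^2
  (n - 1)/(n + 1) = (1.767 - 1)/(1.767 + 1) = 0.277196
  R = 0.277196^2 = 0.0768376
  R(%) = 0.0768376 * 100 = 7.684%

7.684%


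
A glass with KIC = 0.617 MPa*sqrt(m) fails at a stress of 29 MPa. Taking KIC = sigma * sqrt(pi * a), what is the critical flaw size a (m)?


Rearrange KIC = sigma * sqrt(pi * a):
  sqrt(pi * a) = KIC / sigma
  sqrt(pi * a) = 0.617 / 29 = 0.021276
  a = (KIC / sigma)^2 / pi
  a = 0.021276^2 / pi = 0.0001441 m

0.0001441 m


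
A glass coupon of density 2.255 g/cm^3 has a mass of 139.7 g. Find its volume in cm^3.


Rearrange rho = m / V:
  V = m / rho
  V = 139.7 / 2.255 = 61.951 cm^3

61.951 cm^3


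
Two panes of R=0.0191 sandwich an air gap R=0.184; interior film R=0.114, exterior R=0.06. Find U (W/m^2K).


Total thermal resistance (series):
  R_total = R_in + R_glass + R_air + R_glass + R_out
  R_total = 0.114 + 0.0191 + 0.184 + 0.0191 + 0.06 = 0.3962 m^2K/W
U-value = 1 / R_total = 1 / 0.3962 = 2.524 W/m^2K

2.524 W/m^2K


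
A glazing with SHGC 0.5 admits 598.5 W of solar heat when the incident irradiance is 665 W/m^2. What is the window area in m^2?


Rearrange Q = Area * SHGC * Irradiance:
  Area = Q / (SHGC * Irradiance)
  Area = 598.5 / (0.5 * 665) = 1.8 m^2

1.8 m^2


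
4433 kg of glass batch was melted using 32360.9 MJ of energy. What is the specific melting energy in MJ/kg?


Rearrange E = m * s for s:
  s = E / m
  s = 32360.9 / 4433 = 7.3 MJ/kg

7.3 MJ/kg


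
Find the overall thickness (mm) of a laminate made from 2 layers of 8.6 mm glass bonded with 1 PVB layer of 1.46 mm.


Total thickness = glass contribution + PVB contribution
  Glass: 2 * 8.6 = 17.2 mm
  PVB: 1 * 1.46 = 1.46 mm
  Total = 17.2 + 1.46 = 18.66 mm

18.66 mm


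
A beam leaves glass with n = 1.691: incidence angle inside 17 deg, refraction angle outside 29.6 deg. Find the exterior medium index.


Apply Snell's law: n1 * sin(theta1) = n2 * sin(theta2)
  n2 = n1 * sin(theta1) / sin(theta2)
  sin(17) = 0.292372
  sin(29.6) = 0.493942
  n2 = 1.691 * 0.292372 / 0.493942 = 1.0009

1.0009


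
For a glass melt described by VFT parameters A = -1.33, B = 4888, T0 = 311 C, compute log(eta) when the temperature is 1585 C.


VFT equation: log(eta) = A + B / (T - T0)
  T - T0 = 1585 - 311 = 1274
  B / (T - T0) = 4888 / 1274 = 3.837
  log(eta) = -1.33 + 3.837 = 2.507

2.507


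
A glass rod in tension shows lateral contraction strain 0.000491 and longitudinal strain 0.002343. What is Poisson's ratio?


Poisson's ratio: nu = lateral strain / axial strain
  nu = 0.000491 / 0.002343 = 0.2096

0.2096


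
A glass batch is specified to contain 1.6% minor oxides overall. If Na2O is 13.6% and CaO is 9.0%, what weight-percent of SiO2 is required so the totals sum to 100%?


Known pieces sum to 100%:
  SiO2 = 100 - (others + Na2O + CaO)
  SiO2 = 100 - (1.6 + 13.6 + 9.0) = 75.8%

75.8%


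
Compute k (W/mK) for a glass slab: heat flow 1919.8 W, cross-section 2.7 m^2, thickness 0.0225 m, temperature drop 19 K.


Fourier's law rearranged: k = Q * t / (A * dT)
  Numerator = 1919.8 * 0.0225 = 43.1955
  Denominator = 2.7 * 19 = 51.3
  k = 43.1955 / 51.3 = 0.842 W/mK

0.842 W/mK


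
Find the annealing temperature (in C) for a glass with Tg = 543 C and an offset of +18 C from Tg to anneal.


The annealing temperature is Tg plus the offset:
  T_anneal = 543 + 18 = 561 C

561 C


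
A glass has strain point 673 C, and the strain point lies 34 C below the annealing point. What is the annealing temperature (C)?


T_anneal = T_strain + gap:
  T_anneal = 673 + 34 = 707 C

707 C


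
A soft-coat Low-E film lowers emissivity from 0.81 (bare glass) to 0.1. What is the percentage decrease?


Percentage reduction = (1 - coated/uncoated) * 100
  Ratio = 0.1 / 0.81 = 0.1235
  Reduction = (1 - 0.1235) * 100 = 87.7%

87.7%


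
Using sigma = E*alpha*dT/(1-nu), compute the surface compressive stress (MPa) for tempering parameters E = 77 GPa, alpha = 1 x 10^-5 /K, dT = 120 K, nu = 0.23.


Tempering stress: sigma = E * alpha * dT / (1 - nu)
  E (MPa) = 77 * 1000 = 77000
  Numerator = 77000 * (1 x 10^-5) * 120 = 92.4
  Denominator = 1 - 0.23 = 0.77
  sigma = 92.4 / 0.77 = 120.0 MPa

120.0 MPa


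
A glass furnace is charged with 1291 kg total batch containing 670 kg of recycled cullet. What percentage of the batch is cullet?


Cullet ratio = (cullet mass / total batch mass) * 100
  Ratio = 670 / 1291 * 100 = 51.9%

51.9%


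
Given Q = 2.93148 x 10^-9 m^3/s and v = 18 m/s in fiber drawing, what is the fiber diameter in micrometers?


Cross-sectional area from continuity:
  A = Q / v = 2.93148 x 10^-9 / 18 = 1.6286 x 10^-10 m^2
Diameter from circular cross-section:
  d = sqrt(4A / pi) * 10^6 (m -> um)
  d = sqrt(4 * 1.6286 x 10^-10 / pi) * 10^6 = 14.4 um

14.4 um


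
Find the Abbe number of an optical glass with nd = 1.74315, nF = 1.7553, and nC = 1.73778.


Abbe number formula: Vd = (nd - 1) / (nF - nC)
  nd - 1 = 1.74315 - 1 = 0.74315
  nF - nC = 1.7553 - 1.73778 = 0.01752
  Vd = 0.74315 / 0.01752 = 42.42

42.42


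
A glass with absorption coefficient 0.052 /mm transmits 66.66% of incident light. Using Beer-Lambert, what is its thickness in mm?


Rearrange T = exp(-alpha * thickness):
  thickness = -ln(T) / alpha
  T = 66.66/100 = 0.6666
  ln(T) = -0.40557
  -ln(T) = 0.40557
  thickness = 0.40557 / 0.052 = 7.8 mm

7.8 mm


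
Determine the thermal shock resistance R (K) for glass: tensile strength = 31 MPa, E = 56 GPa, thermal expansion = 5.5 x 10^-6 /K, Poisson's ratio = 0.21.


Thermal shock resistance: R = sigma * (1 - nu) / (E * alpha)
  Numerator = 31 * (1 - 0.21) = 24.49
  Denominator = 56 * 1000 * (5.5 x 10^-6) = 0.308
  R = 24.49 / 0.308 = 79.5 K

79.5 K


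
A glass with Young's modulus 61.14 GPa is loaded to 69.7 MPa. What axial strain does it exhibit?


Rearrange E = sigma / epsilon:
  epsilon = sigma / E
  E (MPa) = 61.14 * 1000 = 61140
  epsilon = 69.7 / 61140 = 0.00114

0.00114
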